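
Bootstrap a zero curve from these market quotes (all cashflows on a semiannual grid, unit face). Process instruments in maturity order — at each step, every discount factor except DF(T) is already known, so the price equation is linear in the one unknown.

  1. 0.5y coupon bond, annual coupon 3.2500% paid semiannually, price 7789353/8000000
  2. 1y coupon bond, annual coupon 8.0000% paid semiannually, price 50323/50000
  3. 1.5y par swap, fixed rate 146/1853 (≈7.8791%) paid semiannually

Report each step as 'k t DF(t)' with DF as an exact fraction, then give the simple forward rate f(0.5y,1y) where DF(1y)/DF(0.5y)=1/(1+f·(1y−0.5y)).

1 1/2 9581/10000
2 1 9309/10000
3 3/2 1781/2000
f(0.5y,1y) = ((9581/10000)/(9309/10000) − 1)/(1/2) = 544/9309 ≈ 5.8438%

step 1 [0.5y] bond c/2=13/800: DF=(7789353/8000000 − 13/800·(0))/(1+13/800) = 9581/10000 ≈ 0.958100
step 2 [1y] bond c/2=1/25: DF=(50323/50000 − 1/25·(0.958100))/(1+1/25) = 9309/10000 ≈ 0.930900
step 3 [1.5y] swap r/2=73/1853: DF=(1 − 73/1853·(0.958100+0.930900))/(1+73/1853) = 1781/2000 ≈ 0.890500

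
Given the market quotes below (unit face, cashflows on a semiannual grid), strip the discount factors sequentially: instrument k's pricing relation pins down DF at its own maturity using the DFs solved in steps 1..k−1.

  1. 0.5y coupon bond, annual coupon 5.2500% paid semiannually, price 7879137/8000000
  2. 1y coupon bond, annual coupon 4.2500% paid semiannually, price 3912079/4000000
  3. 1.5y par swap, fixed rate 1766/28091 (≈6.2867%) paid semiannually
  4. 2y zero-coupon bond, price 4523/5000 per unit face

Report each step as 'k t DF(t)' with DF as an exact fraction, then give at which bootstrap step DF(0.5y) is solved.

1 1/2 9597/10000
2 1 9377/10000
3 3/2 9117/10000
4 2 4523/5000
DF(0.5y) is solved at step 1

step 1 [0.5y] bond c/2=21/800: DF=(7879137/8000000 − 21/800·(0))/(1+21/800) = 9597/10000 ≈ 0.959700
step 2 [1y] bond c/2=17/800: DF=(3912079/4000000 − 17/800·(0.959700))/(1+17/800) = 9377/10000 ≈ 0.937700
step 3 [1.5y] swap r/2=883/28091: DF=(1 − 883/28091·(0.959700+0.937700))/(1+883/28091) = 9117/10000 ≈ 0.911700
step 4 [2y] zero: DF = P = 4523/5000 ≈ 0.904600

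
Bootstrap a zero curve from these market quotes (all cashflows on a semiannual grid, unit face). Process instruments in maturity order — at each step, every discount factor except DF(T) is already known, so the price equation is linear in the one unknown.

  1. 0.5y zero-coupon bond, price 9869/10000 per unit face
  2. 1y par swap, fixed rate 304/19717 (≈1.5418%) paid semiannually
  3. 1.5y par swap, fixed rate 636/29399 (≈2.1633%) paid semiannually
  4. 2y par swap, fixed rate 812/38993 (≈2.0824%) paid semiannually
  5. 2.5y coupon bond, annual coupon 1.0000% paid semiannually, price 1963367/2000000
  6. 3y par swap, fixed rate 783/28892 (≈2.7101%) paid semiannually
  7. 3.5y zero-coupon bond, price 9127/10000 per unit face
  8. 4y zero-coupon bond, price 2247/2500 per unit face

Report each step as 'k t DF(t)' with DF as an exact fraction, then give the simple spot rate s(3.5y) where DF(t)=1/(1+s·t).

step 1 [0.5y] zero: DF = P = 9869/10000 ≈ 0.986900
step 2 [1y] swap r/2=152/19717: DF=(1 − 152/19717·(0.986900))/(1+152/19717) = 1231/1250 ≈ 0.984800
step 3 [1.5y] swap r/2=318/29399: DF=(1 − 318/29399·(0.986900+0.984800))/(1+318/29399) = 4841/5000 ≈ 0.968200
step 4 [2y] swap r/2=406/38993: DF=(1 − 406/38993·(0.986900+0.984800+0.968200))/(1+406/38993) = 4797/5000 ≈ 0.959400
step 5 [2.5y] bond c/2=1/200: DF=(1963367/2000000 − 1/200·(0.986900+0.984800+0.968200+0.959400))/(1+1/200) = 4787/5000 ≈ 0.957400
step 6 [3y] swap r/2=783/57784: DF=(1 − 783/57784·(0.986900+0.984800+0.968200+0.959400+0.957400))/(1+783/57784) = 9217/10000 ≈ 0.921700
step 7 [3.5y] zero: DF = P = 9127/10000 ≈ 0.912700
step 8 [4y] zero: DF = P = 2247/2500 ≈ 0.898800

1 1/2 9869/10000
2 1 1231/1250
3 3/2 4841/5000
4 2 4797/5000
5 5/2 4787/5000
6 3 9217/10000
7 7/2 9127/10000
8 4 2247/2500
s(3.5y) = (1/(9127/10000) − 1)/(7/2) = 1746/63889 ≈ 2.7329%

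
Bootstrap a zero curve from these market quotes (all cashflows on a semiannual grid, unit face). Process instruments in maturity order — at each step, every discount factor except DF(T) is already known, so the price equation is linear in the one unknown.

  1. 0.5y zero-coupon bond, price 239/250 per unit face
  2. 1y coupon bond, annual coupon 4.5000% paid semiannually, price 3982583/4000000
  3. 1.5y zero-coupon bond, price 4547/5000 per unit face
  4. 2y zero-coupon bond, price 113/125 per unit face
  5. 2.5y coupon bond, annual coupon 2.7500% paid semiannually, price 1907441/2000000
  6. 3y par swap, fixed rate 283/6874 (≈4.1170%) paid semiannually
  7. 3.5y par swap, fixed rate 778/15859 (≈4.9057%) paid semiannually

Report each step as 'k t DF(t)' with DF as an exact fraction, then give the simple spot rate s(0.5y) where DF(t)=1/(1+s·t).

1 1/2 239/250
2 1 9527/10000
3 3/2 4547/5000
4 2 113/125
5 5/2 8903/10000
6 3 2217/2500
7 7/2 2111/2500
s(0.5y) = (1/(239/250) − 1)/(1/2) = 22/239 ≈ 9.2050%

step 1 [0.5y] zero: DF = P = 239/250 ≈ 0.956000
step 2 [1y] bond c/2=9/400: DF=(3982583/4000000 − 9/400·(0.956000))/(1+9/400) = 9527/10000 ≈ 0.952700
step 3 [1.5y] zero: DF = P = 4547/5000 ≈ 0.909400
step 4 [2y] zero: DF = P = 113/125 ≈ 0.904000
step 5 [2.5y] bond c/2=11/800: DF=(1907441/2000000 − 11/800·(0.956000+0.952700+0.909400+0.904000))/(1+11/800) = 8903/10000 ≈ 0.890300
step 6 [3y] swap r/2=283/13748: DF=(1 − 283/13748·(0.956000+0.952700+0.909400+0.904000+0.890300))/(1+283/13748) = 2217/2500 ≈ 0.886800
step 7 [3.5y] swap r/2=389/15859: DF=(1 − 389/15859·(0.956000+0.952700+0.909400+0.904000+0.890300+0.886800))/(1+389/15859) = 2111/2500 ≈ 0.844400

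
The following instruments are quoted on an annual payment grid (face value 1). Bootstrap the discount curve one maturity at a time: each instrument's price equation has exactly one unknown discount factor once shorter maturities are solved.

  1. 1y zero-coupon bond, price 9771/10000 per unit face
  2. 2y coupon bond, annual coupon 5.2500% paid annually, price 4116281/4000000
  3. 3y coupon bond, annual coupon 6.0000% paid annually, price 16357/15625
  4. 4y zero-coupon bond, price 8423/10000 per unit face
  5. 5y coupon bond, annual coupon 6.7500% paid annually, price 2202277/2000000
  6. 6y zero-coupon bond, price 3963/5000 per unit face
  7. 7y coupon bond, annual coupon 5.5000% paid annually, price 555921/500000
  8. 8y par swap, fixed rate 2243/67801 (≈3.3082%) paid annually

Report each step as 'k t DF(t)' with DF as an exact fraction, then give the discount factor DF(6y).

1 1 9771/10000
2 2 929/1000
3 3 8797/10000
4 4 8423/10000
5 5 8021/10000
6 6 3963/5000
7 7 977/1250
8 8 7757/10000
DF(6y) = 3963/5000 ≈ 0.792600

step 1 [1y] zero: DF = P = 9771/10000 ≈ 0.977100
step 2 [2y] bond c/1=21/400: DF=(4116281/4000000 − 21/400·(0.977100))/(1+21/400) = 929/1000 ≈ 0.929000
step 3 [3y] bond c/1=3/50: DF=(16357/15625 − 3/50·(0.977100+0.929000))/(1+3/50) = 8797/10000 ≈ 0.879700
step 4 [4y] zero: DF = P = 8423/10000 ≈ 0.842300
step 5 [5y] bond c/1=27/400: DF=(2202277/2000000 − 27/400·(0.977100+0.929000+0.879700+0.842300))/(1+27/400) = 8021/10000 ≈ 0.802100
step 6 [6y] zero: DF = P = 3963/5000 ≈ 0.792600
step 7 [7y] bond c/1=11/200: DF=(555921/500000 − 11/200·(0.977100+0.929000+0.879700+0.842300+0.802100+0.792600))/(1+11/200) = 977/1250 ≈ 0.781600
step 8 [8y] swap r/1=2243/67801: DF=(1 − 2243/67801·(0.977100+0.929000+0.879700+0.842300+0.802100+0.792600+0.781600))/(1+2243/67801) = 7757/10000 ≈ 0.775700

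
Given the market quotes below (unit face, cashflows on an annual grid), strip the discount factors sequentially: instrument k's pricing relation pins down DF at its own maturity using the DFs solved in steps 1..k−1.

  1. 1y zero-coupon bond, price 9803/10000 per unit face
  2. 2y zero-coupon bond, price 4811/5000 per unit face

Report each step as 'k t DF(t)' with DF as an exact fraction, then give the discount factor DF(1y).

1 1 9803/10000
2 2 4811/5000
DF(1y) = 9803/10000 ≈ 0.980300

step 1 [1y] zero: DF = P = 9803/10000 ≈ 0.980300
step 2 [2y] zero: DF = P = 4811/5000 ≈ 0.962200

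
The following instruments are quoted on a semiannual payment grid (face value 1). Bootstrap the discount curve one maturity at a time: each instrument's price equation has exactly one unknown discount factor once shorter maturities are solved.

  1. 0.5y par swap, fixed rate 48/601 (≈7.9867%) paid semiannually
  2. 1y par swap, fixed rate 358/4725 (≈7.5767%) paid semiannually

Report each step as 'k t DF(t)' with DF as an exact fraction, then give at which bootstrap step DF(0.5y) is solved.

step 1 [0.5y] swap r/2=24/601: DF=(1 − 24/601·(0))/(1+24/601) = 601/625 ≈ 0.961600
step 2 [1y] swap r/2=179/4725: DF=(1 − 179/4725·(0.961600))/(1+179/4725) = 2321/2500 ≈ 0.928400

1 1/2 601/625
2 1 2321/2500
DF(0.5y) is solved at step 1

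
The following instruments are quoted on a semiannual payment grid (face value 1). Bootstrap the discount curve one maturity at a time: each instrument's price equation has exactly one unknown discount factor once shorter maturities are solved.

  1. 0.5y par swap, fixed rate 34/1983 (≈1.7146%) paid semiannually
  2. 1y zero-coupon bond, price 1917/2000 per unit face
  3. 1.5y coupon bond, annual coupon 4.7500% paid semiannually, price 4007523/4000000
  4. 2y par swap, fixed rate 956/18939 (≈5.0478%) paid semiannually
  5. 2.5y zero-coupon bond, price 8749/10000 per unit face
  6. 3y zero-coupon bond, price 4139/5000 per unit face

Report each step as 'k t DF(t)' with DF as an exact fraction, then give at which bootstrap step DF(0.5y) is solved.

1 1/2 1983/2000
2 1 1917/2000
3 3/2 4667/5000
4 2 2261/2500
5 5/2 8749/10000
6 3 4139/5000
DF(0.5y) is solved at step 1

step 1 [0.5y] swap r/2=17/1983: DF=(1 − 17/1983·(0))/(1+17/1983) = 1983/2000 ≈ 0.991500
step 2 [1y] zero: DF = P = 1917/2000 ≈ 0.958500
step 3 [1.5y] bond c/2=19/800: DF=(4007523/4000000 − 19/800·(0.991500+0.958500))/(1+19/800) = 4667/5000 ≈ 0.933400
step 4 [2y] swap r/2=478/18939: DF=(1 − 478/18939·(0.991500+0.958500+0.933400))/(1+478/18939) = 2261/2500 ≈ 0.904400
step 5 [2.5y] zero: DF = P = 8749/10000 ≈ 0.874900
step 6 [3y] zero: DF = P = 4139/5000 ≈ 0.827800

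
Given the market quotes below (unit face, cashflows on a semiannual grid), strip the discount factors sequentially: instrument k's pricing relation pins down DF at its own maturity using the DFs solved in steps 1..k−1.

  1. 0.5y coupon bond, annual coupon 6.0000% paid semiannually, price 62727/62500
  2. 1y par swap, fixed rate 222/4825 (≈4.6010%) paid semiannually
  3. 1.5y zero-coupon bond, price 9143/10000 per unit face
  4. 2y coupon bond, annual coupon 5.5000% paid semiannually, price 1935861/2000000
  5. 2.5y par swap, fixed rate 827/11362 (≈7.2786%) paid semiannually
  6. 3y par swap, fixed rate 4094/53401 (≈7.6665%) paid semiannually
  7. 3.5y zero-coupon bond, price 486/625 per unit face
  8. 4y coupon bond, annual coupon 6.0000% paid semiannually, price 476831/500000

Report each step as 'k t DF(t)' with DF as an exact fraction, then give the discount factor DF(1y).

1 1/2 609/625
2 1 2389/2500
3 3/2 9143/10000
4 2 8659/10000
5 5/2 4173/5000
6 3 7953/10000
7 7/2 486/625
8 4 7477/10000
DF(1y) = 2389/2500 ≈ 0.955600

step 1 [0.5y] bond c/2=3/100: DF=(62727/62500 − 3/100·(0))/(1+3/100) = 609/625 ≈ 0.974400
step 2 [1y] swap r/2=111/4825: DF=(1 − 111/4825·(0.974400))/(1+111/4825) = 2389/2500 ≈ 0.955600
step 3 [1.5y] zero: DF = P = 9143/10000 ≈ 0.914300
step 4 [2y] bond c/2=11/400: DF=(1935861/2000000 − 11/400·(0.974400+0.955600+0.914300))/(1+11/400) = 8659/10000 ≈ 0.865900
step 5 [2.5y] swap r/2=827/22724: DF=(1 − 827/22724·(0.974400+0.955600+0.914300+0.865900))/(1+827/22724) = 4173/5000 ≈ 0.834600
step 6 [3y] swap r/2=2047/53401: DF=(1 − 2047/53401·(0.974400+0.955600+0.914300+0.865900+0.834600))/(1+2047/53401) = 7953/10000 ≈ 0.795300
step 7 [3.5y] zero: DF = P = 486/625 ≈ 0.777600
step 8 [4y] bond c/2=3/100: DF=(476831/500000 − 3/100·(0.974400+0.955600+0.914300+0.865900+0.834600+0.795300+0.777600))/(1+3/100) = 7477/10000 ≈ 0.747700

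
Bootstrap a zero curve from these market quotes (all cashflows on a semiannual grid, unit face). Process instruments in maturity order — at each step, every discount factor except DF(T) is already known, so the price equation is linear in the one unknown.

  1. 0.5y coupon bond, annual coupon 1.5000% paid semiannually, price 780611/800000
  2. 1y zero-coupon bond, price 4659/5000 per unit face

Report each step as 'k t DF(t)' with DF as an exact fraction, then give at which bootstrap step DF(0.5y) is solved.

step 1 [0.5y] bond c/2=3/400: DF=(780611/800000 − 3/400·(0))/(1+3/400) = 1937/2000 ≈ 0.968500
step 2 [1y] zero: DF = P = 4659/5000 ≈ 0.931800

1 1/2 1937/2000
2 1 4659/5000
DF(0.5y) is solved at step 1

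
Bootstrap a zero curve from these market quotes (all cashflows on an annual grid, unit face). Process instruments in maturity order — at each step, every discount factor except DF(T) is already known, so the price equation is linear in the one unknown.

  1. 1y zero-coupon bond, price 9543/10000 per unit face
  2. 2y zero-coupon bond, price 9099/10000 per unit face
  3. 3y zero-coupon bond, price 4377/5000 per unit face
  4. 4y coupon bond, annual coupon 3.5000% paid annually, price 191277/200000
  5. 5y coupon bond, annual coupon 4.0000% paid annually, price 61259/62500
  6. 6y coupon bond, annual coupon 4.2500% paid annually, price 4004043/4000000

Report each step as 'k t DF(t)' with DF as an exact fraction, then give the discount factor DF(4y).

1 1 9543/10000
2 2 9099/10000
3 3 4377/5000
4 4 4157/5000
5 5 8051/10000
6 6 3909/5000
DF(4y) = 4157/5000 ≈ 0.831400

step 1 [1y] zero: DF = P = 9543/10000 ≈ 0.954300
step 2 [2y] zero: DF = P = 9099/10000 ≈ 0.909900
step 3 [3y] zero: DF = P = 4377/5000 ≈ 0.875400
step 4 [4y] bond c/1=7/200: DF=(191277/200000 − 7/200·(0.954300+0.909900+0.875400))/(1+7/200) = 4157/5000 ≈ 0.831400
step 5 [5y] bond c/1=1/25: DF=(61259/62500 − 1/25·(0.954300+0.909900+0.875400+0.831400))/(1+1/25) = 8051/10000 ≈ 0.805100
step 6 [6y] bond c/1=17/400: DF=(4004043/4000000 − 17/400·(0.954300+0.909900+0.875400+0.831400+0.805100))/(1+17/400) = 3909/5000 ≈ 0.781800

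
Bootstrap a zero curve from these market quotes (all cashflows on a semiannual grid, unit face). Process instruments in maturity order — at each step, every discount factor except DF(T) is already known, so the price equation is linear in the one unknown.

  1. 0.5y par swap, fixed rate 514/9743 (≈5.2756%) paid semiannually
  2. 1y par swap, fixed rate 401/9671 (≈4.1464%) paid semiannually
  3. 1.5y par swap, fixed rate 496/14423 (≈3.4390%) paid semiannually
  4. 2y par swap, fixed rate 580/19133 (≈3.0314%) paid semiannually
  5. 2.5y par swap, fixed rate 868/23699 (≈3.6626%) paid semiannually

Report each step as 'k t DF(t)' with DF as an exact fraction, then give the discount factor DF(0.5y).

1 1/2 9743/10000
2 1 9599/10000
3 3/2 594/625
4 2 471/500
5 5/2 2283/2500
DF(0.5y) = 9743/10000 ≈ 0.974300

step 1 [0.5y] swap r/2=257/9743: DF=(1 − 257/9743·(0))/(1+257/9743) = 9743/10000 ≈ 0.974300
step 2 [1y] swap r/2=401/19342: DF=(1 − 401/19342·(0.974300))/(1+401/19342) = 9599/10000 ≈ 0.959900
step 3 [1.5y] swap r/2=248/14423: DF=(1 − 248/14423·(0.974300+0.959900))/(1+248/14423) = 594/625 ≈ 0.950400
step 4 [2y] swap r/2=290/19133: DF=(1 − 290/19133·(0.974300+0.959900+0.950400))/(1+290/19133) = 471/500 ≈ 0.942000
step 5 [2.5y] swap r/2=434/23699: DF=(1 − 434/23699·(0.974300+0.959900+0.950400+0.942000))/(1+434/23699) = 2283/2500 ≈ 0.913200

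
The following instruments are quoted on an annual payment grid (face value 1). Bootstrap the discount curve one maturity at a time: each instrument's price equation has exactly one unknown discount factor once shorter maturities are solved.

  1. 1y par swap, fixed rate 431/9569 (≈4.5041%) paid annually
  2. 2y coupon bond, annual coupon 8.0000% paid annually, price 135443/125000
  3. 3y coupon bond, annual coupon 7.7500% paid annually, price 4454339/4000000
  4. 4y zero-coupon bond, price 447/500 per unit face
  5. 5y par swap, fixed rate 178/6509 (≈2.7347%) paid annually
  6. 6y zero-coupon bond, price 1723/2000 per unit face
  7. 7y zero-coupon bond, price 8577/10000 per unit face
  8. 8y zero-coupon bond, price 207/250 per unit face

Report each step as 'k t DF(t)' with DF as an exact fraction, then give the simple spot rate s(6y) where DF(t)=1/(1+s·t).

step 1 [1y] swap r/1=431/9569: DF=(1 − 431/9569·(0))/(1+431/9569) = 9569/10000 ≈ 0.956900
step 2 [2y] bond c/1=2/25: DF=(135443/125000 − 2/25·(0.956900))/(1+2/25) = 2331/2500 ≈ 0.932400
step 3 [3y] bond c/1=31/400: DF=(4454339/4000000 − 31/400·(0.956900+0.932400))/(1+31/400) = 561/625 ≈ 0.897600
step 4 [4y] zero: DF = P = 447/500 ≈ 0.894000
step 5 [5y] swap r/1=178/6509: DF=(1 − 178/6509·(0.956900+0.932400+0.897600+0.894000))/(1+178/6509) = 4377/5000 ≈ 0.875400
step 6 [6y] zero: DF = P = 1723/2000 ≈ 0.861500
step 7 [7y] zero: DF = P = 8577/10000 ≈ 0.857700
step 8 [8y] zero: DF = P = 207/250 ≈ 0.828000

1 1 9569/10000
2 2 2331/2500
3 3 561/625
4 4 447/500
5 5 4377/5000
6 6 1723/2000
7 7 8577/10000
8 8 207/250
s(6y) = (1/(1723/2000) − 1)/(6) = 277/10338 ≈ 2.6794%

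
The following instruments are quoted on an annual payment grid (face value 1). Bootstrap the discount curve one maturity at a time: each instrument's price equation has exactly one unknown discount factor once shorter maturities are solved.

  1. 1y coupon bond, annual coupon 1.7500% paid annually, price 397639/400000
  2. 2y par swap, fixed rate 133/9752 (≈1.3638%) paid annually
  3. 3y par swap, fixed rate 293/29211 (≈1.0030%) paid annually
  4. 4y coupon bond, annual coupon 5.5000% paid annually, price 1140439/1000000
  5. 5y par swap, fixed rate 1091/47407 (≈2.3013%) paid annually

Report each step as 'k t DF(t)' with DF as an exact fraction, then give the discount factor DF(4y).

step 1 [1y] bond c/1=7/400: DF=(397639/400000 − 7/400·(0))/(1+7/400) = 977/1000 ≈ 0.977000
step 2 [2y] swap r/1=133/9752: DF=(1 − 133/9752·(0.977000))/(1+133/9752) = 4867/5000 ≈ 0.973400
step 3 [3y] swap r/1=293/29211: DF=(1 − 293/29211·(0.977000+0.973400))/(1+293/29211) = 9707/10000 ≈ 0.970700
step 4 [4y] bond c/1=11/200: DF=(1140439/1000000 − 11/200·(0.977000+0.973400+0.970700))/(1+11/200) = 9287/10000 ≈ 0.928700
step 5 [5y] swap r/1=1091/47407: DF=(1 − 1091/47407·(0.977000+0.973400+0.970700+0.928700))/(1+1091/47407) = 8909/10000 ≈ 0.890900

1 1 977/1000
2 2 4867/5000
3 3 9707/10000
4 4 9287/10000
5 5 8909/10000
DF(4y) = 9287/10000 ≈ 0.928700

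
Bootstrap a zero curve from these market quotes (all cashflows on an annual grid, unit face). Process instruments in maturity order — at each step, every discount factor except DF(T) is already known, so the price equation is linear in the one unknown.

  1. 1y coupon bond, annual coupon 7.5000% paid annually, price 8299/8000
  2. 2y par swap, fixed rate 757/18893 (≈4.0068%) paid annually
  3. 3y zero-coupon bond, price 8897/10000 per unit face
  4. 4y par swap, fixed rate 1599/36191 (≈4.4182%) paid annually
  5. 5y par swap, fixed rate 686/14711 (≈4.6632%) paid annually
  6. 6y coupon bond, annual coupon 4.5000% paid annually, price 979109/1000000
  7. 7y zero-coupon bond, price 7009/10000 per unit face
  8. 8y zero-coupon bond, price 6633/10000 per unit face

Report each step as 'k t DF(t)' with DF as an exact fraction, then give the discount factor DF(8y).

1 1 193/200
2 2 9243/10000
3 3 8897/10000
4 4 8401/10000
5 5 3971/5000
6 6 7469/10000
7 7 7009/10000
8 8 6633/10000
DF(8y) = 6633/10000 ≈ 0.663300

step 1 [1y] bond c/1=3/40: DF=(8299/8000 − 3/40·(0))/(1+3/40) = 193/200 ≈ 0.965000
step 2 [2y] swap r/1=757/18893: DF=(1 − 757/18893·(0.965000))/(1+757/18893) = 9243/10000 ≈ 0.924300
step 3 [3y] zero: DF = P = 8897/10000 ≈ 0.889700
step 4 [4y] swap r/1=1599/36191: DF=(1 − 1599/36191·(0.965000+0.924300+0.889700))/(1+1599/36191) = 8401/10000 ≈ 0.840100
step 5 [5y] swap r/1=686/14711: DF=(1 − 686/14711·(0.965000+0.924300+0.889700+0.840100))/(1+686/14711) = 3971/5000 ≈ 0.794200
step 6 [6y] bond c/1=9/200: DF=(979109/1000000 − 9/200·(0.965000+0.924300+0.889700+0.840100+0.794200))/(1+9/200) = 7469/10000 ≈ 0.746900
step 7 [7y] zero: DF = P = 7009/10000 ≈ 0.700900
step 8 [8y] zero: DF = P = 6633/10000 ≈ 0.663300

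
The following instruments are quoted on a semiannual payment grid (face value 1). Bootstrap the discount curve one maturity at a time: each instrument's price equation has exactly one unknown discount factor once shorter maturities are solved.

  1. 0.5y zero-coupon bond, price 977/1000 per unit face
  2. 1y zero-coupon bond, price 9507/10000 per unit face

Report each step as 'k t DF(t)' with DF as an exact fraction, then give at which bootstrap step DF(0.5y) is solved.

step 1 [0.5y] zero: DF = P = 977/1000 ≈ 0.977000
step 2 [1y] zero: DF = P = 9507/10000 ≈ 0.950700

1 1/2 977/1000
2 1 9507/10000
DF(0.5y) is solved at step 1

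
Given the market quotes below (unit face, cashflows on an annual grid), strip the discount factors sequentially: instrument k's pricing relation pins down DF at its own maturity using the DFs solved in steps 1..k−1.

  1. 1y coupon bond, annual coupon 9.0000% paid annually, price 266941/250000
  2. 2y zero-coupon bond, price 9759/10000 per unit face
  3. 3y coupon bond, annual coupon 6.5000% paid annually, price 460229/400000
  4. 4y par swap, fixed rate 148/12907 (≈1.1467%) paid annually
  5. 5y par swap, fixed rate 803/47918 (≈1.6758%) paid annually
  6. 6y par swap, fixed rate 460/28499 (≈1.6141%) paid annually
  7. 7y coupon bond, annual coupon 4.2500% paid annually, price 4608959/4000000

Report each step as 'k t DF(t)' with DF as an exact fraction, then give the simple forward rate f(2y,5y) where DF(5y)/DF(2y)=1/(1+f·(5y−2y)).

step 1 [1y] bond c/1=9/100: DF=(266941/250000 − 9/100·(0))/(1+9/100) = 2449/2500 ≈ 0.979600
step 2 [2y] zero: DF = P = 9759/10000 ≈ 0.975900
step 3 [3y] bond c/1=13/200: DF=(460229/400000 − 13/200·(0.979600+0.975900))/(1+13/200) = 961/1000 ≈ 0.961000
step 4 [4y] swap r/1=148/12907: DF=(1 − 148/12907·(0.979600+0.975900+0.961000))/(1+148/12907) = 2389/2500 ≈ 0.955600
step 5 [5y] swap r/1=803/47918: DF=(1 − 803/47918·(0.979600+0.975900+0.961000+0.955600))/(1+803/47918) = 9197/10000 ≈ 0.919700
step 6 [6y] swap r/1=460/28499: DF=(1 − 460/28499·(0.979600+0.975900+0.961000+0.955600+0.919700))/(1+460/28499) = 227/250 ≈ 0.908000
step 7 [7y] bond c/1=17/400: DF=(4608959/4000000 − 17/400·(0.979600+0.975900+0.961000+0.955600+0.919700+0.908000))/(1+17/400) = 8729/10000 ≈ 0.872900

1 1 2449/2500
2 2 9759/10000
3 3 961/1000
4 4 2389/2500
5 5 9197/10000
6 6 227/250
7 7 8729/10000
f(2y,5y) = ((9759/10000)/(9197/10000) − 1)/(3) = 562/27591 ≈ 2.0369%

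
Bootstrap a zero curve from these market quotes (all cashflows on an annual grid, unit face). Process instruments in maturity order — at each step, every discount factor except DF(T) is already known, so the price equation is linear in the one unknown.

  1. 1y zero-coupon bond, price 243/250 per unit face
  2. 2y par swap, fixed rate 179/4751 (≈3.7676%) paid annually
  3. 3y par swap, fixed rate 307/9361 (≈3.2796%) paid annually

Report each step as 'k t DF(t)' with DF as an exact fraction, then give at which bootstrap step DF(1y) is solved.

1 1 243/250
2 2 2321/2500
3 3 9079/10000
DF(1y) is solved at step 1

step 1 [1y] zero: DF = P = 243/250 ≈ 0.972000
step 2 [2y] swap r/1=179/4751: DF=(1 − 179/4751·(0.972000))/(1+179/4751) = 2321/2500 ≈ 0.928400
step 3 [3y] swap r/1=307/9361: DF=(1 − 307/9361·(0.972000+0.928400))/(1+307/9361) = 9079/10000 ≈ 0.907900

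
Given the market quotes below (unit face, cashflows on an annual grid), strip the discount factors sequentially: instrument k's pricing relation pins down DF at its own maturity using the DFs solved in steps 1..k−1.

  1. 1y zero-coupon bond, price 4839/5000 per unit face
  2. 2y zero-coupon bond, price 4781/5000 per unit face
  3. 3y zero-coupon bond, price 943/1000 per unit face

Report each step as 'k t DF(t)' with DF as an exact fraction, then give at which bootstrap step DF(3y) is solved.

1 1 4839/5000
2 2 4781/5000
3 3 943/1000
DF(3y) is solved at step 3

step 1 [1y] zero: DF = P = 4839/5000 ≈ 0.967800
step 2 [2y] zero: DF = P = 4781/5000 ≈ 0.956200
step 3 [3y] zero: DF = P = 943/1000 ≈ 0.943000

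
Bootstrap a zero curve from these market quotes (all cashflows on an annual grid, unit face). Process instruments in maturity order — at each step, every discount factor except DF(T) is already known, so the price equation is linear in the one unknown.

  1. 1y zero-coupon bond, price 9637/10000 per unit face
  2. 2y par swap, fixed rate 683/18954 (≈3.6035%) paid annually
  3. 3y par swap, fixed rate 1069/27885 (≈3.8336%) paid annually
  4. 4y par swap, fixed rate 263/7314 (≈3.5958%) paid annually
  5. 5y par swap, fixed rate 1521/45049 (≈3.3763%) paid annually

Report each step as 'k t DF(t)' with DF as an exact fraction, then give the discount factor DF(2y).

step 1 [1y] zero: DF = P = 9637/10000 ≈ 0.963700
step 2 [2y] swap r/1=683/18954: DF=(1 − 683/18954·(0.963700))/(1+683/18954) = 9317/10000 ≈ 0.931700
step 3 [3y] swap r/1=1069/27885: DF=(1 − 1069/27885·(0.963700+0.931700))/(1+1069/27885) = 8931/10000 ≈ 0.893100
step 4 [4y] swap r/1=263/7314: DF=(1 − 263/7314·(0.963700+0.931700+0.893100))/(1+263/7314) = 1737/2000 ≈ 0.868500
step 5 [5y] swap r/1=1521/45049: DF=(1 − 1521/45049·(0.963700+0.931700+0.893100+0.868500))/(1+1521/45049) = 8479/10000 ≈ 0.847900

1 1 9637/10000
2 2 9317/10000
3 3 8931/10000
4 4 1737/2000
5 5 8479/10000
DF(2y) = 9317/10000 ≈ 0.931700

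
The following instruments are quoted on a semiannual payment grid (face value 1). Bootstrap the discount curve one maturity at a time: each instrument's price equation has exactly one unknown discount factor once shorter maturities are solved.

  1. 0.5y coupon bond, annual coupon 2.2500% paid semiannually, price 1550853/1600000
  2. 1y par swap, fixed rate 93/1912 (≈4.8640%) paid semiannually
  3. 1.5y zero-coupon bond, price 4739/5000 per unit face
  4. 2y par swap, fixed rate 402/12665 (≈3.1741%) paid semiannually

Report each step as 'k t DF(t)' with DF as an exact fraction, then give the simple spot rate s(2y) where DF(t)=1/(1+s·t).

1 1/2 1917/2000
2 1 1907/2000
3 3/2 4739/5000
4 2 9397/10000
s(2y) = (1/(9397/10000) − 1)/(2) = 603/18794 ≈ 3.2085%

step 1 [0.5y] bond c/2=9/800: DF=(1550853/1600000 − 9/800·(0))/(1+9/800) = 1917/2000 ≈ 0.958500
step 2 [1y] swap r/2=93/3824: DF=(1 − 93/3824·(0.958500))/(1+93/3824) = 1907/2000 ≈ 0.953500
step 3 [1.5y] zero: DF = P = 4739/5000 ≈ 0.947800
step 4 [2y] swap r/2=201/12665: DF=(1 − 201/12665·(0.958500+0.953500+0.947800))/(1+201/12665) = 9397/10000 ≈ 0.939700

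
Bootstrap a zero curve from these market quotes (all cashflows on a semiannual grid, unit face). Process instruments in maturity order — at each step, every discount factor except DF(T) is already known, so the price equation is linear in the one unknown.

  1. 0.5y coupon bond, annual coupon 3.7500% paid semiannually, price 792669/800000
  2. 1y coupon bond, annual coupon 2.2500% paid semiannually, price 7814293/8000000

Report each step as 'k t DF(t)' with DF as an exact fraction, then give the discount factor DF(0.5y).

step 1 [0.5y] bond c/2=3/160: DF=(792669/800000 − 3/160·(0))/(1+3/160) = 4863/5000 ≈ 0.972600
step 2 [1y] bond c/2=9/800: DF=(7814293/8000000 − 9/800·(0.972600))/(1+9/800) = 9551/10000 ≈ 0.955100

1 1/2 4863/5000
2 1 9551/10000
DF(0.5y) = 4863/5000 ≈ 0.972600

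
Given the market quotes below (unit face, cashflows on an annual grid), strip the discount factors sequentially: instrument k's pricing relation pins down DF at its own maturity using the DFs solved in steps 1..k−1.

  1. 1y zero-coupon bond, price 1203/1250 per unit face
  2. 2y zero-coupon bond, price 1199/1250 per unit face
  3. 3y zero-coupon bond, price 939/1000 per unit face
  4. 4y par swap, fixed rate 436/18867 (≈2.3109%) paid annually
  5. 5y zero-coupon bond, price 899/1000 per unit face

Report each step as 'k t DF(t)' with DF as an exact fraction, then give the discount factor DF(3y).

1 1 1203/1250
2 2 1199/1250
3 3 939/1000
4 4 1141/1250
5 5 899/1000
DF(3y) = 939/1000 ≈ 0.939000

step 1 [1y] zero: DF = P = 1203/1250 ≈ 0.962400
step 2 [2y] zero: DF = P = 1199/1250 ≈ 0.959200
step 3 [3y] zero: DF = P = 939/1000 ≈ 0.939000
step 4 [4y] swap r/1=436/18867: DF=(1 − 436/18867·(0.962400+0.959200+0.939000))/(1+436/18867) = 1141/1250 ≈ 0.912800
step 5 [5y] zero: DF = P = 899/1000 ≈ 0.899000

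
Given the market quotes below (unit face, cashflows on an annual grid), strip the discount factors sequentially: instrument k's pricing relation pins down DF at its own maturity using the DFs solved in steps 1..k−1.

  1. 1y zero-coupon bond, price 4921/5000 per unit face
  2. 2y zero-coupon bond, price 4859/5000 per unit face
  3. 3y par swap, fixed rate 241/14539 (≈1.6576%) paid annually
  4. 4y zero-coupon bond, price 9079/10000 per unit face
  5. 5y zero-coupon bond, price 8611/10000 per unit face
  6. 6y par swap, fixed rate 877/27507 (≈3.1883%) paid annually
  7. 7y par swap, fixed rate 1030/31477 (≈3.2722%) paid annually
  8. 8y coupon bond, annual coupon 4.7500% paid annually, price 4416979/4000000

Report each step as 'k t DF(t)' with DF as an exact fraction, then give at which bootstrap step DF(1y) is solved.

1 1 4921/5000
2 2 4859/5000
3 3 4759/5000
4 4 9079/10000
5 5 8611/10000
6 6 4123/5000
7 7 397/500
8 8 7687/10000
DF(1y) is solved at step 1

step 1 [1y] zero: DF = P = 4921/5000 ≈ 0.984200
step 2 [2y] zero: DF = P = 4859/5000 ≈ 0.971800
step 3 [3y] swap r/1=241/14539: DF=(1 − 241/14539·(0.984200+0.971800))/(1+241/14539) = 4759/5000 ≈ 0.951800
step 4 [4y] zero: DF = P = 9079/10000 ≈ 0.907900
step 5 [5y] zero: DF = P = 8611/10000 ≈ 0.861100
step 6 [6y] swap r/1=877/27507: DF=(1 − 877/27507·(0.984200+0.971800+0.951800+0.907900+0.861100))/(1+877/27507) = 4123/5000 ≈ 0.824600
step 7 [7y] swap r/1=1030/31477: DF=(1 − 1030/31477·(0.984200+0.971800+0.951800+0.907900+0.861100+0.824600))/(1+1030/31477) = 397/500 ≈ 0.794000
step 8 [8y] bond c/1=19/400: DF=(4416979/4000000 − 19/400·(0.984200+0.971800+0.951800+0.907900+0.861100+0.824600+0.794000))/(1+19/400) = 7687/10000 ≈ 0.768700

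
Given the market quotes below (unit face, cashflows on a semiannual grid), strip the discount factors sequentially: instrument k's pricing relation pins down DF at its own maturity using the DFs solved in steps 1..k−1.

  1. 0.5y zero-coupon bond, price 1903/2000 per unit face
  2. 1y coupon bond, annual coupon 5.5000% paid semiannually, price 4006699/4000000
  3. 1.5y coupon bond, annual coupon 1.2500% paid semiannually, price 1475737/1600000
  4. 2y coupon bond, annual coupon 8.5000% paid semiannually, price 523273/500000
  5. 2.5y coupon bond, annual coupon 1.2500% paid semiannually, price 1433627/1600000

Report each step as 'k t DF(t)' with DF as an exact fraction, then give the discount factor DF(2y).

1 1/2 1903/2000
2 1 4747/5000
3 3/2 1131/1250
4 2 1779/2000
5 5/2 347/400
DF(2y) = 1779/2000 ≈ 0.889500

step 1 [0.5y] zero: DF = P = 1903/2000 ≈ 0.951500
step 2 [1y] bond c/2=11/400: DF=(4006699/4000000 − 11/400·(0.951500))/(1+11/400) = 4747/5000 ≈ 0.949400
step 3 [1.5y] bond c/2=1/160: DF=(1475737/1600000 − 1/160·(0.951500+0.949400))/(1+1/160) = 1131/1250 ≈ 0.904800
step 4 [2y] bond c/2=17/400: DF=(523273/500000 − 17/400·(0.951500+0.949400+0.904800))/(1+17/400) = 1779/2000 ≈ 0.889500
step 5 [2.5y] bond c/2=1/160: DF=(1433627/1600000 − 1/160·(0.951500+0.949400+0.904800+0.889500))/(1+1/160) = 347/400 ≈ 0.867500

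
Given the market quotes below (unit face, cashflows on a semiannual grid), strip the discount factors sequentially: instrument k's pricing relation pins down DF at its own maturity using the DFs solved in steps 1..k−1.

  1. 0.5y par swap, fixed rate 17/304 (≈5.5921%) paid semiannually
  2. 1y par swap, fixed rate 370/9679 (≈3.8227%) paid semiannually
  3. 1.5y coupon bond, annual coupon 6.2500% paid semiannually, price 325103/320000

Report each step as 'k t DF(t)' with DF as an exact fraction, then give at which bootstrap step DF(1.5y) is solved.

1 1/2 608/625
2 1 963/1000
3 3/2 1853/2000
DF(1.5y) is solved at step 3

step 1 [0.5y] swap r/2=17/608: DF=(1 − 17/608·(0))/(1+17/608) = 608/625 ≈ 0.972800
step 2 [1y] swap r/2=185/9679: DF=(1 − 185/9679·(0.972800))/(1+185/9679) = 963/1000 ≈ 0.963000
step 3 [1.5y] bond c/2=1/32: DF=(325103/320000 − 1/32·(0.972800+0.963000))/(1+1/32) = 1853/2000 ≈ 0.926500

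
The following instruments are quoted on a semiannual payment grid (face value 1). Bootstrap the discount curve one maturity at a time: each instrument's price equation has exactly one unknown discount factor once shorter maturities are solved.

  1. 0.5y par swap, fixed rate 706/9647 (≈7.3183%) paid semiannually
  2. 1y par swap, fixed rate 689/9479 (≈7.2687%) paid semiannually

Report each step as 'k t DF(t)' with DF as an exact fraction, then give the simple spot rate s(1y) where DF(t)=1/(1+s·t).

1 1/2 9647/10000
2 1 9311/10000
s(1y) = (1/(9311/10000) − 1)/(1) = 689/9311 ≈ 7.3998%

step 1 [0.5y] swap r/2=353/9647: DF=(1 − 353/9647·(0))/(1+353/9647) = 9647/10000 ≈ 0.964700
step 2 [1y] swap r/2=689/18958: DF=(1 − 689/18958·(0.964700))/(1+689/18958) = 9311/10000 ≈ 0.931100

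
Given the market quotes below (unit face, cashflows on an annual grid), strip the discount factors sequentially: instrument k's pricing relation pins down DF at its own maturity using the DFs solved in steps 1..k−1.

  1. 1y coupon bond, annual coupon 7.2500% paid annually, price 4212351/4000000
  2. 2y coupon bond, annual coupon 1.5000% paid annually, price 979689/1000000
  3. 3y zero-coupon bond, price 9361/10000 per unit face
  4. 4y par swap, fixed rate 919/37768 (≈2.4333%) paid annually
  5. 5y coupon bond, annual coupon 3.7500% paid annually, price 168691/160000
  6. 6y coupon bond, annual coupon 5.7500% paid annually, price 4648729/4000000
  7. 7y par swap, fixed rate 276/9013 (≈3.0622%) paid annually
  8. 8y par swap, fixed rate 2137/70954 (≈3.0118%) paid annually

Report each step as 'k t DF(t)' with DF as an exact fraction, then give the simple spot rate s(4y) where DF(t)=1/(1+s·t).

1 1 9819/10000
2 2 9507/10000
3 3 9361/10000
4 4 9081/10000
5 5 8797/10000
6 6 4229/5000
7 7 2017/2500
8 8 7863/10000
s(4y) = (1/(9081/10000) − 1)/(4) = 919/36324 ≈ 2.5300%

step 1 [1y] bond c/1=29/400: DF=(4212351/4000000 − 29/400·(0))/(1+29/400) = 9819/10000 ≈ 0.981900
step 2 [2y] bond c/1=3/200: DF=(979689/1000000 − 3/200·(0.981900))/(1+3/200) = 9507/10000 ≈ 0.950700
step 3 [3y] zero: DF = P = 9361/10000 ≈ 0.936100
step 4 [4y] swap r/1=919/37768: DF=(1 − 919/37768·(0.981900+0.950700+0.936100))/(1+919/37768) = 9081/10000 ≈ 0.908100
step 5 [5y] bond c/1=3/80: DF=(168691/160000 − 3/80·(0.981900+0.950700+0.936100+0.908100))/(1+3/80) = 8797/10000 ≈ 0.879700
step 6 [6y] bond c/1=23/400: DF=(4648729/4000000 − 23/400·(0.981900+0.950700+0.936100+0.908100+0.879700))/(1+23/400) = 4229/5000 ≈ 0.845800
step 7 [7y] swap r/1=276/9013: DF=(1 − 276/9013·(0.981900+0.950700+0.936100+0.908100+0.879700+0.845800))/(1+276/9013) = 2017/2500 ≈ 0.806800
step 8 [8y] swap r/1=2137/70954: DF=(1 − 2137/70954·(0.981900+0.950700+0.936100+0.908100+0.879700+0.845800+0.806800))/(1+2137/70954) = 7863/10000 ≈ 0.786300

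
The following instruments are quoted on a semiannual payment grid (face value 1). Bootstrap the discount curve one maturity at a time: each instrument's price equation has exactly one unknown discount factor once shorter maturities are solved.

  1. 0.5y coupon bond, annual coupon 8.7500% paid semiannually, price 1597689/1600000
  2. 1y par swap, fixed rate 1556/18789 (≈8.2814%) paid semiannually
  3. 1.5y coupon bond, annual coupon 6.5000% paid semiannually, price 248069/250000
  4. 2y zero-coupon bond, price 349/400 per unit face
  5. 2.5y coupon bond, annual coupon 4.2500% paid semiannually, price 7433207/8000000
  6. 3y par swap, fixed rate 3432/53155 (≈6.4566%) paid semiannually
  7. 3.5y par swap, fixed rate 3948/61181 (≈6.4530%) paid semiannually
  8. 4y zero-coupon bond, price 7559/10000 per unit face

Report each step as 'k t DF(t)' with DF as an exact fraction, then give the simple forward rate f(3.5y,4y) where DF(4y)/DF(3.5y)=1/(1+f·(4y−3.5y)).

step 1 [0.5y] bond c/2=7/160: DF=(1597689/1600000 − 7/160·(0))/(1+7/160) = 9567/10000 ≈ 0.956700
step 2 [1y] swap r/2=778/18789: DF=(1 − 778/18789·(0.956700))/(1+778/18789) = 4611/5000 ≈ 0.922200
step 3 [1.5y] bond c/2=13/400: DF=(248069/250000 − 13/400·(0.956700+0.922200))/(1+13/400) = 9019/10000 ≈ 0.901900
step 4 [2y] zero: DF = P = 349/400 ≈ 0.872500
step 5 [2.5y] bond c/2=17/800: DF=(7433207/8000000 − 17/800·(0.956700+0.922200+0.901900+0.872500))/(1+17/800) = 4169/5000 ≈ 0.833800
step 6 [3y] swap r/2=1716/53155: DF=(1 − 1716/53155·(0.956700+0.922200+0.901900+0.872500+0.833800))/(1+1716/53155) = 2071/2500 ≈ 0.828400
step 7 [3.5y] swap r/2=1974/61181: DF=(1 − 1974/61181·(0.956700+0.922200+0.901900+0.872500+0.833800+0.828400))/(1+1974/61181) = 4013/5000 ≈ 0.802600
step 8 [4y] zero: DF = P = 7559/10000 ≈ 0.755900

1 1/2 9567/10000
2 1 4611/5000
3 3/2 9019/10000
4 2 349/400
5 5/2 4169/5000
6 3 2071/2500
7 7/2 4013/5000
8 4 7559/10000
f(3.5y,4y) = ((4013/5000)/(7559/10000) − 1)/(1/2) = 934/7559 ≈ 12.3561%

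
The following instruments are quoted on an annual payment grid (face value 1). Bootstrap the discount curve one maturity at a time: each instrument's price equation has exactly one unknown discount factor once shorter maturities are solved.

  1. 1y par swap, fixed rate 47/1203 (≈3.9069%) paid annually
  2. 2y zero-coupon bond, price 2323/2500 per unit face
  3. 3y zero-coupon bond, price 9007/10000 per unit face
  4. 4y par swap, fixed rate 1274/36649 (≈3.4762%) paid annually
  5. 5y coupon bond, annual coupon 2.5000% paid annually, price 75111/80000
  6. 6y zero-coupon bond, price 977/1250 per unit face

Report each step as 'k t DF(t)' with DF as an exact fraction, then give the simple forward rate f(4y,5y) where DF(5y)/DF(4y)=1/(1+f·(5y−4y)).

step 1 [1y] swap r/1=47/1203: DF=(1 − 47/1203·(0))/(1+47/1203) = 1203/1250 ≈ 0.962400
step 2 [2y] zero: DF = P = 2323/2500 ≈ 0.929200
step 3 [3y] zero: DF = P = 9007/10000 ≈ 0.900700
step 4 [4y] swap r/1=1274/36649: DF=(1 − 1274/36649·(0.962400+0.929200+0.900700))/(1+1274/36649) = 4363/5000 ≈ 0.872600
step 5 [5y] bond c/1=1/40: DF=(75111/80000 − 1/40·(0.962400+0.929200+0.900700+0.872600))/(1+1/40) = 4133/5000 ≈ 0.826600
step 6 [6y] zero: DF = P = 977/1250 ≈ 0.781600

1 1 1203/1250
2 2 2323/2500
3 3 9007/10000
4 4 4363/5000
5 5 4133/5000
6 6 977/1250
f(4y,5y) = ((4363/5000)/(4133/5000) − 1)/(1) = 230/4133 ≈ 5.5650%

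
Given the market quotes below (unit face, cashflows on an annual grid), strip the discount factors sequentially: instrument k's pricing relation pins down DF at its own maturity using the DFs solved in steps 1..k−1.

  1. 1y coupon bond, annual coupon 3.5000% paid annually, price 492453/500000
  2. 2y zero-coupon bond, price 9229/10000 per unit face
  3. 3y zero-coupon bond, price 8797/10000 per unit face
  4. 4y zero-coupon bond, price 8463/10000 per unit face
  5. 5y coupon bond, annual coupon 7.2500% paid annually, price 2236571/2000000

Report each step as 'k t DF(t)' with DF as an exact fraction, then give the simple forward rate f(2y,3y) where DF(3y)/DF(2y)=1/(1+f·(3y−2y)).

step 1 [1y] bond c/1=7/200: DF=(492453/500000 − 7/200·(0))/(1+7/200) = 2379/2500 ≈ 0.951600
step 2 [2y] zero: DF = P = 9229/10000 ≈ 0.922900
step 3 [3y] zero: DF = P = 8797/10000 ≈ 0.879700
step 4 [4y] zero: DF = P = 8463/10000 ≈ 0.846300
step 5 [5y] bond c/1=29/400: DF=(2236571/2000000 − 29/400·(0.951600+0.922900+0.879700+0.846300))/(1+29/400) = 7993/10000 ≈ 0.799300

1 1 2379/2500
2 2 9229/10000
3 3 8797/10000
4 4 8463/10000
5 5 7993/10000
f(2y,3y) = ((9229/10000)/(8797/10000) − 1)/(1) = 432/8797 ≈ 4.9108%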